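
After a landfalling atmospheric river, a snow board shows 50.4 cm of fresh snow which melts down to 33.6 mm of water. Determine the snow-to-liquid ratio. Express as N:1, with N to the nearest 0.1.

ratio ≈ 15.0

Ratio = snow depth / SWE = 504 mm / 33.6 mm = 15.0, i.e. 15.0:1.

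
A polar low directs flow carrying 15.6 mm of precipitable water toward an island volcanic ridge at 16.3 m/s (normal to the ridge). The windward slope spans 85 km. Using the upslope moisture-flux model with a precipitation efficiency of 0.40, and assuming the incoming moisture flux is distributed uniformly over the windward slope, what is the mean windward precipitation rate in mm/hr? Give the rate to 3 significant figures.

Incoming column moisture flux per unit ridge length: F = V × PW = 16.3 × 15.6 = 254.28 mm·m/s.
Spread over the 85 km slope with efficiency ε = 0.40: R = ε·F/W = 0.40 × 254.28 / 85000 m = 1.197e-03 mm/s.
R = 1.197e-03 × 3600 = 4.31 mm/hr.

R ≈ 4.31 mm/hr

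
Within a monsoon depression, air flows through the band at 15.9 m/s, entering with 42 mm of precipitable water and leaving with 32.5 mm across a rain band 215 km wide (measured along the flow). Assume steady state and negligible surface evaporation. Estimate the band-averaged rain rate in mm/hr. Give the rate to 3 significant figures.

R ≈ 2.53 mm/hr

Column moisture flux per unit crosswind length is F = V × PW.
Inflow: F_in = 15.9 × 42 = 667.8 mm·m/s
Outflow: F_out = 15.9 × 32.5 = 516.75 mm·m/s
Steady-state rate R = (F_in − F_out)/L = (667.8 − 516.75) / 215000 m = 7.026e-04 mm/s.
R = 7.026e-04 × 3600 = 2.53 mm/hr.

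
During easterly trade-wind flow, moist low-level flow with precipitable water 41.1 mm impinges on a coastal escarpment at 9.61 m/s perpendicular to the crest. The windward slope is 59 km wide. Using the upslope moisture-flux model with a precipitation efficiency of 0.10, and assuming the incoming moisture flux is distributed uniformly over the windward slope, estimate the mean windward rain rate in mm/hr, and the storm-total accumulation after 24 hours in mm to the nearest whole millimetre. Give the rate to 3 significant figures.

Incoming column moisture flux per unit ridge length: F = V × PW = 9.61 × 41.1 = 394.971 mm·m/s.
Spread over the 59 km slope with efficiency ε = 0.10: R = ε·F/W = 0.10 × 394.971 / 59000 m = 6.694e-04 mm/s.
R = 6.694e-04 × 3600 = 2.41 mm/hr.
Over 24 h: total = 2.41 × 24 = 57.84 ≈ 58 mm.

R ≈ 2.41 mm/hr; total ≈ 58 mm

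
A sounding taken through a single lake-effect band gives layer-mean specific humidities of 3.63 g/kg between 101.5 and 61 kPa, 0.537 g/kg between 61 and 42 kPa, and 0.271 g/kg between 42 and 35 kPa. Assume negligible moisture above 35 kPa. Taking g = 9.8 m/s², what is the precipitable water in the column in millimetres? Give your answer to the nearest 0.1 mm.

PW ≈ 16.2 mm

Precipitable water is the column-integrated vapour mass per unit area: PW = (1/g) Σ q̄ Δp, with q in kg/kg and Δp in Pa (1 kg/m² of water = 1 mm).
Layer 101.5–61 kPa: Δp = 405 hPa = 40500 Pa, q̄ = 0.00363 kg/kg → 0.00363 × 40500 / 9.8 = 15.00 mm
Layer 61–42 kPa: Δp = 190 hPa = 19000 Pa, q̄ = 0.000537 kg/kg → 0.000537 × 19000 / 9.8 = 1.04 mm
Layer 42–35 kPa: Δp = 70 hPa = 7000 Pa, q̄ = 0.000271 kg/kg → 0.000271 × 7000 / 9.8 = 0.19 mm
PW = 15.00 + 1.04 + 0.19 = 16.23 ≈ 16.2 mm.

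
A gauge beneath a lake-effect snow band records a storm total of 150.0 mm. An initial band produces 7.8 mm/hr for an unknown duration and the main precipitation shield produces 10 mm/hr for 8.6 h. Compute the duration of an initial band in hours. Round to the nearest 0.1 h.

duration ≈ 8.2 h

Known phases: 10 × 8.6 = 86 mm.
Remaining depth = 150.0 − 86 = 64 mm.
Duration = 64 / 7.8 = 8.2 h.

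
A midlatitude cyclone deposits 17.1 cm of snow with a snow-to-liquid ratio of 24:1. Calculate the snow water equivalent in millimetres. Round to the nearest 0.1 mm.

SWE ≈ 7.1 mm

SWE = snow depth / ratio = 17.1 cm / 24 = 0.713 cm = 7.1 mm.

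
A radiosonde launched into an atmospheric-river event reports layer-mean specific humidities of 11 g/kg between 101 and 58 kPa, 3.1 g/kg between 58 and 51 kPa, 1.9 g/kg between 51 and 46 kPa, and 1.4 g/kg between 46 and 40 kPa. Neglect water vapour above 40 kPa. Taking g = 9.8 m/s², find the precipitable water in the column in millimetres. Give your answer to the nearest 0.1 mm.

Precipitable water is the column-integrated vapour mass per unit area: PW = (1/g) Σ q̄ Δp, with q in kg/kg and Δp in Pa (1 kg/m² of water = 1 mm).
Layer 101–58 kPa: Δp = 430 hPa = 43000 Pa, q̄ = 0.011 kg/kg → 0.011 × 43000 / 9.8 = 48.27 mm
Layer 58–51 kPa: Δp = 70 hPa = 7000 Pa, q̄ = 0.0031 kg/kg → 0.0031 × 7000 / 9.8 = 2.21 mm
Layer 51–46 kPa: Δp = 50 hPa = 5000 Pa, q̄ = 0.0019 kg/kg → 0.0019 × 5000 / 9.8 = 0.97 mm
Layer 46–40 kPa: Δp = 60 hPa = 6000 Pa, q̄ = 0.0014 kg/kg → 0.0014 × 6000 / 9.8 = 0.86 mm
PW = 48.27 + 2.21 + 0.97 + 0.86 = 52.31 ≈ 52.3 mm.

PW ≈ 52.3 mm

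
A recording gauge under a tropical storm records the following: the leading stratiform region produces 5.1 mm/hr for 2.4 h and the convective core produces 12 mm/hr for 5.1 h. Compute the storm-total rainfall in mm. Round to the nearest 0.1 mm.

Total = Σ Rᵢ Δtᵢ = 5.1 × 2.4 + 12 × 5.1
      = 12.24 + 61.2 = 73.4 mm.

total ≈ 73.4 mm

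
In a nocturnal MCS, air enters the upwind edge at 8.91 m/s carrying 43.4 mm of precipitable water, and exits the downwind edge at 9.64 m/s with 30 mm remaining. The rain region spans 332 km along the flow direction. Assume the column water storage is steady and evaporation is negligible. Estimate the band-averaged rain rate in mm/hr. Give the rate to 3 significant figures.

R ≈ 1.06 mm/hr

Column moisture flux per unit crosswind length is F = V × PW.
Inflow: F_in = 8.91 × 43.4 = 386.694 mm·m/s
Outflow: F_out = 9.64 × 30 = 289.2 mm·m/s
Steady-state rate R = (F_in − F_out)/L = (386.694 − 289.2) / 332000 m = 2.937e-04 mm/s.
R = 2.937e-04 × 3600 = 1.06 mm/hr.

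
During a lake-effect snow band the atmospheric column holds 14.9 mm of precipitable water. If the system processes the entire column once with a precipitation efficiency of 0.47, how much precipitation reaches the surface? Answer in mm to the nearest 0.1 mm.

precipitation ≈ 7.0 mm

Precipitation = ε × PW = 0.47 × 14.9 = 7.0 mm.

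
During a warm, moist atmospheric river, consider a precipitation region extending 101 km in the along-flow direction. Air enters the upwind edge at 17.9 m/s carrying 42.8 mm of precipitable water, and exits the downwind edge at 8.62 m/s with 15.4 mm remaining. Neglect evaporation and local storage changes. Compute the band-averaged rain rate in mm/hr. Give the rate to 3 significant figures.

Column moisture flux per unit crosswind length is F = V × PW.
Inflow: F_in = 17.9 × 42.8 = 766.12 mm·m/s
Outflow: F_out = 8.62 × 15.4 = 132.748 mm·m/s
Steady-state rate R = (F_in − F_out)/L = (766.12 − 132.748) / 101000 m = 6.271e-03 mm/s.
R = 6.271e-03 × 3600 = 22.6 mm/hr.

R ≈ 22.6 mm/hr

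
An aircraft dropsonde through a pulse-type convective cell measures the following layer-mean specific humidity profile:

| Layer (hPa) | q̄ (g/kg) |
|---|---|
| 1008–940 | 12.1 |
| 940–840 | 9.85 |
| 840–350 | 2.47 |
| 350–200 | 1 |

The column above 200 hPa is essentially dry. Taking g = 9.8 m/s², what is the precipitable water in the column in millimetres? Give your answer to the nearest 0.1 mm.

PW ≈ 32.3 mm

Precipitable water is the column-integrated vapour mass per unit area: PW = (1/g) Σ q̄ Δp, with q in kg/kg and Δp in Pa (1 kg/m² of water = 1 mm).
Layer 1008–940 hPa: Δp = 68 hPa = 6800 Pa, q̄ = 0.0121 kg/kg → 0.0121 × 6800 / 9.8 = 8.40 mm
Layer 940–840 hPa: Δp = 100 hPa = 10000 Pa, q̄ = 0.00985 kg/kg → 0.00985 × 10000 / 9.8 = 10.05 mm
Layer 840–350 hPa: Δp = 490 hPa = 49000 Pa, q̄ = 0.00247 kg/kg → 0.00247 × 49000 / 9.8 = 12.35 mm
Layer 350–200 hPa: Δp = 150 hPa = 15000 Pa, q̄ = 0.001 kg/kg → 0.001 × 15000 / 9.8 = 1.53 mm
PW = 8.40 + 10.05 + 12.35 + 1.53 = 32.33 ≈ 32.3 mm.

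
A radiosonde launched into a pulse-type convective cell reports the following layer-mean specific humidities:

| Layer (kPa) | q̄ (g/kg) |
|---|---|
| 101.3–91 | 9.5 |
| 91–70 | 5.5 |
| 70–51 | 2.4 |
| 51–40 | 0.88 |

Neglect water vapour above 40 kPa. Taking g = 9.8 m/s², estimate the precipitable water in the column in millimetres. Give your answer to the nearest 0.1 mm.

Precipitable water is the column-integrated vapour mass per unit area: PW = (1/g) Σ q̄ Δp, with q in kg/kg and Δp in Pa (1 kg/m² of water = 1 mm).
Layer 101.3–91 kPa: Δp = 103 hPa = 10300 Pa, q̄ = 0.0095 kg/kg → 0.0095 × 10300 / 9.8 = 9.98 mm
Layer 91–70 kPa: Δp = 210 hPa = 21000 Pa, q̄ = 0.0055 kg/kg → 0.0055 × 21000 / 9.8 = 11.79 mm
Layer 70–51 kPa: Δp = 190 hPa = 19000 Pa, q̄ = 0.0024 kg/kg → 0.0024 × 19000 / 9.8 = 4.65 mm
Layer 51–40 kPa: Δp = 110 hPa = 11000 Pa, q̄ = 0.00088 kg/kg → 0.00088 × 11000 / 9.8 = 0.99 mm
PW = 9.98 + 11.79 + 4.65 + 0.99 = 27.41 ≈ 27.4 mm.

PW ≈ 27.4 mm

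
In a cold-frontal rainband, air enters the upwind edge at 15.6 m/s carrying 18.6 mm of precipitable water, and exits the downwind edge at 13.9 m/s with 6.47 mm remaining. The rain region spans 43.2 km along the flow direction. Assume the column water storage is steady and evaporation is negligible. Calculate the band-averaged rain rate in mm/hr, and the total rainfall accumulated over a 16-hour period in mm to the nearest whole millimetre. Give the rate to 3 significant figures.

R ≈ 16.7 mm/hr; total ≈ 267 mm

Column moisture flux per unit crosswind length is F = V × PW.
Inflow: F_in = 15.6 × 18.6 = 290.16 mm·m/s
Outflow: F_out = 13.9 × 6.47 = 89.933 mm·m/s
Steady-state rate R = (F_in − F_out)/L = (290.16 − 89.933) / 43200 m = 4.635e-03 mm/s.
R = 4.635e-03 × 3600 = 16.7 mm/hr.
Over 16 h: total = 16.7 × 16 = 267.2 ≈ 267 mm.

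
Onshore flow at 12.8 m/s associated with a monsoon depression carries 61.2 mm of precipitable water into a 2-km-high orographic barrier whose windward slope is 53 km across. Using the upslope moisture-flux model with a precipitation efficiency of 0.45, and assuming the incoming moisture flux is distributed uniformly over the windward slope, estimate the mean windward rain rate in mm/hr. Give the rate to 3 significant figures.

Incoming column moisture flux per unit ridge length: F = V × PW = 12.8 × 61.2 = 783.36 mm·m/s.
Spread over the 53 km slope with efficiency ε = 0.45: R = ε·F/W = 0.45 × 783.36 / 53000 m = 6.651e-03 mm/s.
R = 6.651e-03 × 3600 = 23.9 mm/hr.

R ≈ 23.9 mm/hr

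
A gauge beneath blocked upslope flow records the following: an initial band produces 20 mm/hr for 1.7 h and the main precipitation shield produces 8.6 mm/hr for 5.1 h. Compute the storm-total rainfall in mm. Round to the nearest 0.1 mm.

total ≈ 77.9 mm

Total = Σ Rᵢ Δtᵢ = 20 × 1.7 + 8.6 × 5.1
      = 34 + 43.86 = 77.9 mm.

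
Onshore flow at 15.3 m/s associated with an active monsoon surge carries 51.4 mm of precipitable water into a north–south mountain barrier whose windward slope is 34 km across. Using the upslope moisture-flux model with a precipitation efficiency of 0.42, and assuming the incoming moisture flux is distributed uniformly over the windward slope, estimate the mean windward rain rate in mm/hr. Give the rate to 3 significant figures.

R ≈ 35.0 mm/hr

Incoming column moisture flux per unit ridge length: F = V × PW = 15.3 × 51.4 = 786.42 mm·m/s.
Spread over the 34 km slope with efficiency ε = 0.42: R = ε·F/W = 0.42 × 786.42 / 34000 m = 9.715e-03 mm/s.
R = 9.715e-03 × 3600 = 35.0 mm/hr.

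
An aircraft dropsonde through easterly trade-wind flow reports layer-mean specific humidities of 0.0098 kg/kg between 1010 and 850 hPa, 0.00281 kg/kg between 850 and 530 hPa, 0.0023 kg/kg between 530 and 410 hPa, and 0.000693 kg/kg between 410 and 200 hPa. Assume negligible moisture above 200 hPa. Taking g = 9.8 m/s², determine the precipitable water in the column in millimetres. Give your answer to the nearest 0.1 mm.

PW ≈ 29.5 mm

Precipitable water is the column-integrated vapour mass per unit area: PW = (1/g) Σ q̄ Δp, with q in kg/kg and Δp in Pa (1 kg/m² of water = 1 mm).
Layer 1010–850 hPa: Δp = 160 hPa = 16000 Pa, q̄ = 0.0098 kg/kg → 0.0098 × 16000 / 9.8 = 16.00 mm
Layer 850–530 hPa: Δp = 320 hPa = 32000 Pa, q̄ = 0.00281 kg/kg → 0.00281 × 32000 / 9.8 = 9.18 mm
Layer 530–410 hPa: Δp = 120 hPa = 12000 Pa, q̄ = 0.0023 kg/kg → 0.0023 × 12000 / 9.8 = 2.82 mm
Layer 410–200 hPa: Δp = 210 hPa = 21000 Pa, q̄ = 0.000693 kg/kg → 0.000693 × 21000 / 9.8 = 1.49 mm
PW = 16.00 + 9.18 + 2.82 + 1.49 = 29.49 ≈ 29.5 mm.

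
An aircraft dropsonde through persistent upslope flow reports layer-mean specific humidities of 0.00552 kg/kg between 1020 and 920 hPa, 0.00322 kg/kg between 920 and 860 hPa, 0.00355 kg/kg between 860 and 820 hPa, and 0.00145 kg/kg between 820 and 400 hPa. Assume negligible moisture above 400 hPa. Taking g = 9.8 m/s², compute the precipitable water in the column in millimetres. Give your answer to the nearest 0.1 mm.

Precipitable water is the column-integrated vapour mass per unit area: PW = (1/g) Σ q̄ Δp, with q in kg/kg and Δp in Pa (1 kg/m² of water = 1 mm).
Layer 1020–920 hPa: Δp = 100 hPa = 10000 Pa, q̄ = 0.00552 kg/kg → 0.00552 × 10000 / 9.8 = 5.63 mm
Layer 920–860 hPa: Δp = 60 hPa = 6000 Pa, q̄ = 0.00322 kg/kg → 0.00322 × 6000 / 9.8 = 1.97 mm
Layer 860–820 hPa: Δp = 40 hPa = 4000 Pa, q̄ = 0.00355 kg/kg → 0.00355 × 4000 / 9.8 = 1.45 mm
Layer 820–400 hPa: Δp = 420 hPa = 42000 Pa, q̄ = 0.00145 kg/kg → 0.00145 × 42000 / 9.8 = 6.21 mm
PW = 5.63 + 1.97 + 1.45 + 6.21 = 15.26 ≈ 15.3 mm.

PW ≈ 15.3 mm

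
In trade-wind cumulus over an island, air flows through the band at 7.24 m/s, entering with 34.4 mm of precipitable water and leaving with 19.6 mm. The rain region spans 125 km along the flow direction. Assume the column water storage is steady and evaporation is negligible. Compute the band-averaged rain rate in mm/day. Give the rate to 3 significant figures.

Column moisture flux per unit crosswind length is F = V × PW.
Inflow: F_in = 7.24 × 34.4 = 249.056 mm·m/s
Outflow: F_out = 7.24 × 19.6 = 141.904 mm·m/s
Steady-state rate R = (F_in − F_out)/L = (249.056 − 141.904) / 125000 m = 8.572e-04 mm/s.
R = 8.572e-04 × 3600 × 24 = 74.1 mm/day.

R ≈ 74.1 mm/day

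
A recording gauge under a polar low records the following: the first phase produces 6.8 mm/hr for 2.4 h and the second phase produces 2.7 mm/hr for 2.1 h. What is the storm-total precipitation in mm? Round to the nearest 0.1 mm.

Total = Σ Rᵢ Δtᵢ = 6.8 × 2.4 + 2.7 × 2.1
      = 16.32 + 5.67 = 22.0 mm.

total ≈ 22.0 mm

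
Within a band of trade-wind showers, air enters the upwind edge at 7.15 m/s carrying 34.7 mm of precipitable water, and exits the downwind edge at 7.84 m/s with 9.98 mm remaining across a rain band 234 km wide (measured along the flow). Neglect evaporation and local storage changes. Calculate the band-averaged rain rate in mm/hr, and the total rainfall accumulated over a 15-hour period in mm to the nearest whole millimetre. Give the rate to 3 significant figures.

R ≈ 2.61 mm/hr; total ≈ 39 mm

Column moisture flux per unit crosswind length is F = V × PW.
Inflow: F_in = 7.15 × 34.7 = 248.105 mm·m/s
Outflow: F_out = 7.84 × 9.98 = 78.2432 mm·m/s
Steady-state rate R = (F_in − F_out)/L = (248.105 − 78.2432) / 234000 m = 7.259e-04 mm/s.
R = 7.259e-04 × 3600 = 2.61 mm/hr.
Over 15 h: total = 2.61 × 15 = 39.15 ≈ 39 mm.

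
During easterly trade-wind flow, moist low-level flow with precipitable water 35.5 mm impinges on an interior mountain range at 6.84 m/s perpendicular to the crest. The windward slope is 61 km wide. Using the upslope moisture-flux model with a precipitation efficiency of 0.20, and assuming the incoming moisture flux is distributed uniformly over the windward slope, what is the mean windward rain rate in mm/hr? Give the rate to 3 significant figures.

Incoming column moisture flux per unit ridge length: F = V × PW = 6.84 × 35.5 = 242.82 mm·m/s.
Spread over the 61 km slope with efficiency ε = 0.20: R = ε·F/W = 0.20 × 242.82 / 61000 m = 7.961e-04 mm/s.
R = 7.961e-04 × 3600 = 2.87 mm/hr.

R ≈ 2.87 mm/hr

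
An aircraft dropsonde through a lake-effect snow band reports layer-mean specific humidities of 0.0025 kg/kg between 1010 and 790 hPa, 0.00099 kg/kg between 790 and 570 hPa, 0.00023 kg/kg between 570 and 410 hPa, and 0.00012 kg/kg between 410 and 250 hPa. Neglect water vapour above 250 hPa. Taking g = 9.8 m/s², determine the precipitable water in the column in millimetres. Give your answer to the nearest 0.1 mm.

PW ≈ 8.4 mm

Precipitable water is the column-integrated vapour mass per unit area: PW = (1/g) Σ q̄ Δp, with q in kg/kg and Δp in Pa (1 kg/m² of water = 1 mm).
Layer 1010–790 hPa: Δp = 220 hPa = 22000 Pa, q̄ = 0.0025 kg/kg → 0.0025 × 22000 / 9.8 = 5.61 mm
Layer 790–570 hPa: Δp = 220 hPa = 22000 Pa, q̄ = 0.00099 kg/kg → 0.00099 × 22000 / 9.8 = 2.22 mm
Layer 570–410 hPa: Δp = 160 hPa = 16000 Pa, q̄ = 0.00023 kg/kg → 0.00023 × 16000 / 9.8 = 0.38 mm
Layer 410–250 hPa: Δp = 160 hPa = 16000 Pa, q̄ = 0.00012 kg/kg → 0.00012 × 16000 / 9.8 = 0.20 mm
PW = 5.61 + 2.22 + 0.38 + 0.20 = 8.41 ≈ 8.4 mm.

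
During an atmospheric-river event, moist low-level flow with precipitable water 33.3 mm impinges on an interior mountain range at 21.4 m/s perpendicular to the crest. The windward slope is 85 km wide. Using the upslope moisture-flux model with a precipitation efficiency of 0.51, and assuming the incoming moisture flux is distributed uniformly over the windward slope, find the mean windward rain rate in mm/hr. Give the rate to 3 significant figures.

R ≈ 15.4 mm/hr

Incoming column moisture flux per unit ridge length: F = V × PW = 21.4 × 33.3 = 712.62 mm·m/s.
Spread over the 85 km slope with efficiency ε = 0.51: R = ε·F/W = 0.51 × 712.62 / 85000 m = 4.276e-03 mm/s.
R = 4.276e-03 × 3600 = 15.4 mm/hr.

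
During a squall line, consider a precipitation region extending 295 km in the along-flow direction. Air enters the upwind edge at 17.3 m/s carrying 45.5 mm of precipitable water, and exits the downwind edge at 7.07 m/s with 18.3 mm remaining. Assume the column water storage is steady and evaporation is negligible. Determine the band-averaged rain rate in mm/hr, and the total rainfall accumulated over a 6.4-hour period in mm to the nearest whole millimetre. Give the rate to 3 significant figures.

R ≈ 8.03 mm/hr; total ≈ 51 mm

Column moisture flux per unit crosswind length is F = V × PW.
Inflow: F_in = 17.3 × 45.5 = 787.15 mm·m/s
Outflow: F_out = 7.07 × 18.3 = 129.381 mm·m/s
Steady-state rate R = (F_in − F_out)/L = (787.15 − 129.381) / 295000 m = 2.230e-03 mm/s.
R = 2.230e-03 × 3600 = 8.03 mm/hr.
Over 6.4 h: total = 8.03 × 6.4 = 51.392 ≈ 51 mm.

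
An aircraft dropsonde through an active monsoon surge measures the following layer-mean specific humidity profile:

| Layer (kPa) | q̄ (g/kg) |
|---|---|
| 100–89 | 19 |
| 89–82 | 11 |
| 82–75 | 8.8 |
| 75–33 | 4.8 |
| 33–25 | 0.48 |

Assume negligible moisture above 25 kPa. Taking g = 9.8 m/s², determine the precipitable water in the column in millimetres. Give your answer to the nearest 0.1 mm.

Precipitable water is the column-integrated vapour mass per unit area: PW = (1/g) Σ q̄ Δp, with q in kg/kg and Δp in Pa (1 kg/m² of water = 1 mm).
Layer 100–89 kPa: Δp = 110 hPa = 11000 Pa, q̄ = 0.019 kg/kg → 0.019 × 11000 / 9.8 = 21.33 mm
Layer 89–82 kPa: Δp = 70 hPa = 7000 Pa, q̄ = 0.011 kg/kg → 0.011 × 7000 / 9.8 = 7.86 mm
Layer 82–75 kPa: Δp = 70 hPa = 7000 Pa, q̄ = 0.0088 kg/kg → 0.0088 × 7000 / 9.8 = 6.29 mm
Layer 75–33 kPa: Δp = 420 hPa = 42000 Pa, q̄ = 0.0048 kg/kg → 0.0048 × 42000 / 9.8 = 20.57 mm
Layer 33–25 kPa: Δp = 80 hPa = 8000 Pa, q̄ = 0.00048 kg/kg → 0.00048 × 8000 / 9.8 = 0.39 mm
PW = 21.33 + 7.86 + 6.29 + 20.57 + 0.39 = 56.44 ≈ 56.4 mm.

PW ≈ 56.4 mm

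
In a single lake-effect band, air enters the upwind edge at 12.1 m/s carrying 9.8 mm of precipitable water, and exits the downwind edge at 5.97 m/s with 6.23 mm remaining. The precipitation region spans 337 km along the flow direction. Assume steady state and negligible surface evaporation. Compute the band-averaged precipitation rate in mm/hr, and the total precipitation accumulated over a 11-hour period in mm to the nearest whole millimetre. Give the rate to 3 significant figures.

Column moisture flux per unit crosswind length is F = V × PW.
Inflow: F_in = 12.1 × 9.8 = 118.58 mm·m/s
Outflow: F_out = 5.97 × 6.23 = 37.1931 mm·m/s
Steady-state rate R = (F_in − F_out)/L = (118.58 − 37.1931) / 337000 m = 2.415e-04 mm/s.
R = 2.415e-04 × 3600 = 0.869 mm/hr.
Over 11 h: total = 0.869 × 11 = 9.559 ≈ 10 mm.

R ≈ 0.869 mm/hr; total ≈ 10 mm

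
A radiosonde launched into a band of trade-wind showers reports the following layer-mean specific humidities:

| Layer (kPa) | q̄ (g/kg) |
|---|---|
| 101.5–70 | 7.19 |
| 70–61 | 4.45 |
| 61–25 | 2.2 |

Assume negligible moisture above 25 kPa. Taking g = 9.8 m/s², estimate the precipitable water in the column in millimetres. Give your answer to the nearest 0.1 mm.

Precipitable water is the column-integrated vapour mass per unit area: PW = (1/g) Σ q̄ Δp, with q in kg/kg and Δp in Pa (1 kg/m² of water = 1 mm).
Layer 101.5–70 kPa: Δp = 315 hPa = 31500 Pa, q̄ = 0.00719 kg/kg → 0.00719 × 31500 / 9.8 = 23.11 mm
Layer 70–61 kPa: Δp = 90 hPa = 9000 Pa, q̄ = 0.00445 kg/kg → 0.00445 × 9000 / 9.8 = 4.09 mm
Layer 61–25 kPa: Δp = 360 hPa = 36000 Pa, q̄ = 0.0022 kg/kg → 0.0022 × 36000 / 9.8 = 8.08 mm
PW = 23.11 + 4.09 + 8.08 = 35.28 ≈ 35.3 mm.

PW ≈ 35.3 mm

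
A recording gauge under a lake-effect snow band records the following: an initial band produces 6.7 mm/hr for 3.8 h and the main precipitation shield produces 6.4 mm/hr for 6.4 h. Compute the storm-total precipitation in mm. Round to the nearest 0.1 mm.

Total = Σ Rᵢ Δtᵢ = 6.7 × 3.8 + 6.4 × 6.4
      = 25.46 + 40.96 = 66.4 mm.

total ≈ 66.4 mm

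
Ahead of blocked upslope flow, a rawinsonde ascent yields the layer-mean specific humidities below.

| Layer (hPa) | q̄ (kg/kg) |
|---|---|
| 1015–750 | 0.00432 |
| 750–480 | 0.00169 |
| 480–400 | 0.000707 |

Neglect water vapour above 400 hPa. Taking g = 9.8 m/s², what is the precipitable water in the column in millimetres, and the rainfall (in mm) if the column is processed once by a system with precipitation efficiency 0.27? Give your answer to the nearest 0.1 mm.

Precipitable water is the column-integrated vapour mass per unit area: PW = (1/g) Σ q̄ Δp, with q in kg/kg and Δp in Pa (1 kg/m² of water = 1 mm).
Layer 1015–750 hPa: Δp = 265 hPa = 26500 Pa, q̄ = 0.00432 kg/kg → 0.00432 × 26500 / 9.8 = 11.68 mm
Layer 750–480 hPa: Δp = 270 hPa = 27000 Pa, q̄ = 0.00169 kg/kg → 0.00169 × 27000 / 9.8 = 4.66 mm
Layer 480–400 hPa: Δp = 80 hPa = 8000 Pa, q̄ = 0.000707 kg/kg → 0.000707 × 8000 / 9.8 = 0.58 mm
PW = 11.68 + 4.66 + 0.58 = 16.92 ≈ 16.9 mm.
Rainfall = ε × PW = 0.27 × 16.9 = 4.6 mm.

PW ≈ 16.9 mm; rainfall ≈ 4.6 mm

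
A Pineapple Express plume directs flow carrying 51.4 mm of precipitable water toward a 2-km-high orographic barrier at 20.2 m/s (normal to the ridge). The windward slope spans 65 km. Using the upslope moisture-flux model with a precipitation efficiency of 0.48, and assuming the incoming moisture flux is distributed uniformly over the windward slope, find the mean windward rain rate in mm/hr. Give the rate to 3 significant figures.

Incoming column moisture flux per unit ridge length: F = V × PW = 20.2 × 51.4 = 1038.28 mm·m/s.
Spread over the 65 km slope with efficiency ε = 0.48: R = ε·F/W = 0.48 × 1038.28 / 65000 m = 7.667e-03 mm/s.
R = 7.667e-03 × 3600 = 27.6 mm/hr.

R ≈ 27.6 mm/hr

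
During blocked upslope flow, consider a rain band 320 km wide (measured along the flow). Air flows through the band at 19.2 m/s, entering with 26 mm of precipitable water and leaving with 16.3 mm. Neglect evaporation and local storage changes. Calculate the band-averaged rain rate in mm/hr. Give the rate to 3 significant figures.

Column moisture flux per unit crosswind length is F = V × PW.
Inflow: F_in = 19.2 × 26 = 499.2 mm·m/s
Outflow: F_out = 19.2 × 16.3 = 312.96 mm·m/s
Steady-state rate R = (F_in − F_out)/L = (499.2 − 312.96) / 320000 m = 5.820e-04 mm/s.
R = 5.820e-04 × 3600 = 2.10 mm/hr.

R ≈ 2.10 mm/hr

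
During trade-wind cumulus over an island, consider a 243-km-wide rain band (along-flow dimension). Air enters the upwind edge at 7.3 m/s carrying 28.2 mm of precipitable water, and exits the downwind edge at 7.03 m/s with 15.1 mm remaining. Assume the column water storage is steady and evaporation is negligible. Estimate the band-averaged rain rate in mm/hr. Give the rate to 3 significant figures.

Column moisture flux per unit crosswind length is F = V × PW.
Inflow: F_in = 7.3 × 28.2 = 205.86 mm·m/s
Outflow: F_out = 7.03 × 15.1 = 106.153 mm·m/s
Steady-state rate R = (F_in − F_out)/L = (205.86 − 106.153) / 243000 m = 4.103e-04 mm/s.
R = 4.103e-04 × 3600 = 1.48 mm/hr.

R ≈ 1.48 mm/hr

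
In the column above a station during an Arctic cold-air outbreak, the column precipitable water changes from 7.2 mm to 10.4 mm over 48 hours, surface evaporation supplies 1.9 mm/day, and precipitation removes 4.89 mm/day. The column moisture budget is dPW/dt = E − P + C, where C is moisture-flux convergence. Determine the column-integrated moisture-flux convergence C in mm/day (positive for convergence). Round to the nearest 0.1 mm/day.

dPW/dt = (10.4 − 7.2) mm / (48/24 day) = +1.600 mm/day.
C = dPW/dt − E + P = (+1.600) − 1.9 + 4.89 = 4.6 mm/day.

C ≈ 4.6 mm/day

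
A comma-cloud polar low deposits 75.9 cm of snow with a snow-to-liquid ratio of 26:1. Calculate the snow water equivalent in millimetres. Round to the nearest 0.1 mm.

SWE = snow depth / ratio = 75.9 cm / 26 = 2.919 cm = 29.2 mm.

SWE ≈ 29.2 mm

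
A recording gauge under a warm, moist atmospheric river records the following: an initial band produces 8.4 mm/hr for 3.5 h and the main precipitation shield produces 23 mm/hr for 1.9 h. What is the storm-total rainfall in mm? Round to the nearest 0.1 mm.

Total = Σ Rᵢ Δtᵢ = 8.4 × 3.5 + 23 × 1.9
      = 29.4 + 43.7 = 73.1 mm.

total ≈ 73.1 mm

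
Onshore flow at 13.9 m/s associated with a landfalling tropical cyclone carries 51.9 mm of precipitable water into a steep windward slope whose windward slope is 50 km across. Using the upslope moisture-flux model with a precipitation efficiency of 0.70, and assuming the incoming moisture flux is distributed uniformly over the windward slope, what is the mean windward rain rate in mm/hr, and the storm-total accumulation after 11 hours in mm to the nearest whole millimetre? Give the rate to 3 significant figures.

Incoming column moisture flux per unit ridge length: F = V × PW = 13.9 × 51.9 = 721.41 mm·m/s.
Spread over the 50 km slope with efficiency ε = 0.70: R = ε·F/W = 0.70 × 721.41 / 50000 m = 1.010e-02 mm/s.
R = 1.010e-02 × 3600 = 36.4 mm/hr.
Over 11 h: total = 36.4 × 11 = 400.4 ≈ 400 mm.

R ≈ 36.4 mm/hr; total ≈ 400 mm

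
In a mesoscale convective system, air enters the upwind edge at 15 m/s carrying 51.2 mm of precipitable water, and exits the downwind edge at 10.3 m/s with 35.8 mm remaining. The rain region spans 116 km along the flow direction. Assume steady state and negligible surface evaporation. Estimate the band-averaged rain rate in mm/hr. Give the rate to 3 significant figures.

R ≈ 12.4 mm/hr

Column moisture flux per unit crosswind length is F = V × PW.
Inflow: F_in = 15 × 51.2 = 768 mm·m/s
Outflow: F_out = 10.3 × 35.8 = 368.74 mm·m/s
Steady-state rate R = (F_in − F_out)/L = (768 − 368.74) / 116000 m = 3.442e-03 mm/s.
R = 3.442e-03 × 3600 = 12.4 mm/hr.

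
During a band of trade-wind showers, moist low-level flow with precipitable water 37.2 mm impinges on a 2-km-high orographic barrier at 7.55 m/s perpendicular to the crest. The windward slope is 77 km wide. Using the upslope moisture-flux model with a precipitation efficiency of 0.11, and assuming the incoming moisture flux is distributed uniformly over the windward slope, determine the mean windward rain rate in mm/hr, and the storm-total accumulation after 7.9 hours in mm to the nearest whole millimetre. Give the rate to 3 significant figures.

Incoming column moisture flux per unit ridge length: F = V × PW = 7.55 × 37.2 = 280.86 mm·m/s.
Spread over the 77 km slope with efficiency ε = 0.11: R = ε·F/W = 0.11 × 280.86 / 77000 m = 4.012e-04 mm/s.
R = 4.012e-04 × 3600 = 1.44 mm/hr.
Over 7.9 h: total = 1.44 × 7.9 = 11.376 ≈ 11 mm.

R ≈ 1.44 mm/hr; total ≈ 11 mm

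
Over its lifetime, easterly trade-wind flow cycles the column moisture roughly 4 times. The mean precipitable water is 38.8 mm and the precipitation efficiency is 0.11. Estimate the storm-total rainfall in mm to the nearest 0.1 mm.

Each cycle deposits ε × PW = 0.11 × 38.8 = 4.268 mm.
Over 4 cycles: 4 × 4.268 = 17.1 mm.

rainfall ≈ 17.1 mm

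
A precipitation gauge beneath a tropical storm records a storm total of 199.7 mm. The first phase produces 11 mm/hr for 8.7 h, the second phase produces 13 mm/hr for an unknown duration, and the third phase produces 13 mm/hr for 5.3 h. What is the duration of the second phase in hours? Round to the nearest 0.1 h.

duration ≈ 2.7 h

Known phases: 11 × 8.7 + 13 × 5.3 = 95.7 + 68.9 = 164.6 mm.
Remaining depth = 199.7 − 164.6 = 35.1 mm.
Duration = 35.1 / 13 = 2.7 h.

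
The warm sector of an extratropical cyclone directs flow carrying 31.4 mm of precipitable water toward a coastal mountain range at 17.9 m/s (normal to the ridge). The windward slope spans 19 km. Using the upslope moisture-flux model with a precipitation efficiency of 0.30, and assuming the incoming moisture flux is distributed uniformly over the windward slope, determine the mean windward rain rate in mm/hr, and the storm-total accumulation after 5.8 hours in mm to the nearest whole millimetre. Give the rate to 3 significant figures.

R ≈ 31.9 mm/hr; total ≈ 185 mm

Incoming column moisture flux per unit ridge length: F = V × PW = 17.9 × 31.4 = 562.06 mm·m/s.
Spread over the 19 km slope with efficiency ε = 0.30: R = ε·F/W = 0.30 × 562.06 / 19000 m = 8.875e-03 mm/s.
R = 8.875e-03 × 3600 = 31.9 mm/hr.
Over 5.8 h: total = 31.9 × 5.8 = 185.02 ≈ 185 mm.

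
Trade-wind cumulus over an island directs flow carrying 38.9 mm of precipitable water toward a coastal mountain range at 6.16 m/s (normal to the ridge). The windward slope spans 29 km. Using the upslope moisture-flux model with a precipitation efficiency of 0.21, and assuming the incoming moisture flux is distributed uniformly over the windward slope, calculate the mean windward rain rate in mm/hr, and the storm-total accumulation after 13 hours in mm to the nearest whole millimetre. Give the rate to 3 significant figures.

R ≈ 6.25 mm/hr; total ≈ 81 mm

Incoming column moisture flux per unit ridge length: F = V × PW = 6.16 × 38.9 = 239.624 mm·m/s.
Spread over the 29 km slope with efficiency ε = 0.21: R = ε·F/W = 0.21 × 239.624 / 29000 m = 1.735e-03 mm/s.
R = 1.735e-03 × 3600 = 6.25 mm/hr.
Over 13 h: total = 6.25 × 13 = 81.25 ≈ 81 mm.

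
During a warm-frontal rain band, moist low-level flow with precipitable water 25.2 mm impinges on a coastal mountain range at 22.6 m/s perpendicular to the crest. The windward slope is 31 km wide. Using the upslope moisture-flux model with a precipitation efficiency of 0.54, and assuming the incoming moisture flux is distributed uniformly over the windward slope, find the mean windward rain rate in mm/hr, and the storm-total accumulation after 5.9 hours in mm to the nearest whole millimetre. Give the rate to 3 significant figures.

R ≈ 35.7 mm/hr; total ≈ 211 mm

Incoming column moisture flux per unit ridge length: F = V × PW = 22.6 × 25.2 = 569.52 mm·m/s.
Spread over the 31 km slope with efficiency ε = 0.54: R = ε·F/W = 0.54 × 569.52 / 31000 m = 9.921e-03 mm/s.
R = 9.921e-03 × 3600 = 35.7 mm/hr.
Over 5.9 h: total = 35.7 × 5.9 = 210.63 ≈ 211 mm.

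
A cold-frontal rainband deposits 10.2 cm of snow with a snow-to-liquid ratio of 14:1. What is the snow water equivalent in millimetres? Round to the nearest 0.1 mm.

SWE = snow depth / ratio = 10.2 cm / 14 = 0.729 cm = 7.3 mm.

SWE ≈ 7.3 mm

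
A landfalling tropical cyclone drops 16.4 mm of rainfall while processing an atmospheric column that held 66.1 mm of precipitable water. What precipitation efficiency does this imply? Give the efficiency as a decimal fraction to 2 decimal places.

ε = rainfall / PW = 16.4 / 66.1 = 0.25.

ε ≈ 0.25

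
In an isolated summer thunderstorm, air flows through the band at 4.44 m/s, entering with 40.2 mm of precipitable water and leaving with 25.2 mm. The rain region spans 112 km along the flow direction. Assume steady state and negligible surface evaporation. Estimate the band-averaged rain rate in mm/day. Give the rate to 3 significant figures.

R ≈ 51.4 mm/day

Column moisture flux per unit crosswind length is F = V × PW.
Inflow: F_in = 4.44 × 40.2 = 178.488 mm·m/s
Outflow: F_out = 4.44 × 25.2 = 111.888 mm·m/s
Steady-state rate R = (F_in − F_out)/L = (178.488 − 111.888) / 112000 m = 5.946e-04 mm/s.
R = 5.946e-04 × 3600 × 24 = 51.4 mm/day.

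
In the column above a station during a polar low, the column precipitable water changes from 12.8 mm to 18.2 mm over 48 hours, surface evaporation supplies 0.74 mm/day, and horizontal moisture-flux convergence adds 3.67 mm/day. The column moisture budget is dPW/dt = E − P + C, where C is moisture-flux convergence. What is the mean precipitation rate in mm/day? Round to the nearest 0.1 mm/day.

dPW/dt = (18.2 − 12.8) mm / (48/24 day) = +2.700 mm/day.
P = E + C − dPW/dt = 0.74 + (3.67) − (+2.700) = 1.7 mm/day.

P ≈ 1.7 mm/day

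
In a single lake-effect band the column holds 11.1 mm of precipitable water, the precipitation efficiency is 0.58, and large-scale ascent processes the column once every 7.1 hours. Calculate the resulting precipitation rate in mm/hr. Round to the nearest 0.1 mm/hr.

R ≈ 0.9 mm/hr

Each overturning extracts ε × PW = 0.58 × 11.1 = 6.438 mm.
Rate = ε·PW / τ = 6.438 / 7.1 h = 0.9 mm/hr.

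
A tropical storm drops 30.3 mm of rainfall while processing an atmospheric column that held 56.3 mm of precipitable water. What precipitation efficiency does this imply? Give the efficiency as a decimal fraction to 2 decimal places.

ε ≈ 0.54

ε = rainfall / PW = 30.3 / 56.3 = 0.54.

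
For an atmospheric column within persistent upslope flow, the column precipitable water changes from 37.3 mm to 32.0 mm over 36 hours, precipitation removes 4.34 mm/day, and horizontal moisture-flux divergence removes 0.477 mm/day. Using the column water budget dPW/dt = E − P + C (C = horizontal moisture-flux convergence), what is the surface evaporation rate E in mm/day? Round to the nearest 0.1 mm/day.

E ≈ 1.3 mm/day

dPW/dt = (32.0 − 37.3) mm / (36/24 day) = -3.533 mm/day.
E = dPW/dt + P − C = (-3.533) + 4.34 − (-0.477) = 1.3 mm/day.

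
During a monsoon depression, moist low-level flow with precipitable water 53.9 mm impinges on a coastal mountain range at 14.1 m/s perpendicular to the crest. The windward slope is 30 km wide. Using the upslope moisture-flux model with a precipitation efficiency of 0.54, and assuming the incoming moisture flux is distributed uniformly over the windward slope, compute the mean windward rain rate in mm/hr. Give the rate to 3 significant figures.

Incoming column moisture flux per unit ridge length: F = V × PW = 14.1 × 53.9 = 759.99 mm·m/s.
Spread over the 30 km slope with efficiency ε = 0.54: R = ε·F/W = 0.54 × 759.99 / 30000 m = 1.368e-02 mm/s.
R = 1.368e-02 × 3600 = 49.2 mm/hr.

R ≈ 49.2 mm/hr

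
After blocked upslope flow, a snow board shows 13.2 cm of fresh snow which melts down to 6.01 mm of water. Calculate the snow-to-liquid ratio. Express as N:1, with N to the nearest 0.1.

ratio ≈ 22.0

Ratio = snow depth / SWE = 132 mm / 6.01 mm = 22.0, i.e. 22.0:1.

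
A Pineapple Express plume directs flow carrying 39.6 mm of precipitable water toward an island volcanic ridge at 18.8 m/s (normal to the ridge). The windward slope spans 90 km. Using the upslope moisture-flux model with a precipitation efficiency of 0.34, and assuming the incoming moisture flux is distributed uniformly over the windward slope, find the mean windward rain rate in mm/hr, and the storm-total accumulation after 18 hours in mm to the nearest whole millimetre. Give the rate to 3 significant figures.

Incoming column moisture flux per unit ridge length: F = V × PW = 18.8 × 39.6 = 744.48 mm·m/s.
Spread over the 90 km slope with efficiency ε = 0.34: R = ε·F/W = 0.34 × 744.48 / 90000 m = 2.812e-03 mm/s.
R = 2.812e-03 × 3600 = 10.1 mm/hr.
Over 18 h: total = 10.1 × 18 = 181.8 ≈ 182 mm.

R ≈ 10.1 mm/hr; total ≈ 182 mm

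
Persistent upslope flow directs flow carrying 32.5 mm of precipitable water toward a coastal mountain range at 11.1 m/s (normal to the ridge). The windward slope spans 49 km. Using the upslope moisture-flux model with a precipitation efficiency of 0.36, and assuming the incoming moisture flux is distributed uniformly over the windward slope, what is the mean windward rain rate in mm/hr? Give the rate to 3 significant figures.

R ≈ 9.54 mm/hr

Incoming column moisture flux per unit ridge length: F = V × PW = 11.1 × 32.5 = 360.75 mm·m/s.
Spread over the 49 km slope with efficiency ε = 0.36: R = ε·F/W = 0.36 × 360.75 / 49000 m = 2.650e-03 mm/s.
R = 2.650e-03 × 3600 = 9.54 mm/hr.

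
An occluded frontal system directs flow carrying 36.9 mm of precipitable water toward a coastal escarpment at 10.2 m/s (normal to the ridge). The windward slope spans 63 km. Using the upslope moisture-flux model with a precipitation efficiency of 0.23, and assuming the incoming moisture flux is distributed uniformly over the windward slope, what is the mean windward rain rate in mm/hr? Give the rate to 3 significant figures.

R ≈ 4.95 mm/hr

Incoming column moisture flux per unit ridge length: F = V × PW = 10.2 × 36.9 = 376.38 mm·m/s.
Spread over the 63 km slope with efficiency ε = 0.23: R = ε·F/W = 0.23 × 376.38 / 63000 m = 1.374e-03 mm/s.
R = 1.374e-03 × 3600 = 4.95 mm/hr.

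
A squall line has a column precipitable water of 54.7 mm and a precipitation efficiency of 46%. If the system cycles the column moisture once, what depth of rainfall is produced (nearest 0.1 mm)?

Rainfall = ε × PW = 0.46 × 54.7 = 25.2 mm.

rainfall ≈ 25.2 mm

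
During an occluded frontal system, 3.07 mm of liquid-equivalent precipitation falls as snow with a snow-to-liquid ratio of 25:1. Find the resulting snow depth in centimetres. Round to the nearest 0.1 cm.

snow depth ≈ 7.7 cm

Snow depth = liquid × ratio = 3.07 mm × 25 = 76.75 mm = 7.7 cm.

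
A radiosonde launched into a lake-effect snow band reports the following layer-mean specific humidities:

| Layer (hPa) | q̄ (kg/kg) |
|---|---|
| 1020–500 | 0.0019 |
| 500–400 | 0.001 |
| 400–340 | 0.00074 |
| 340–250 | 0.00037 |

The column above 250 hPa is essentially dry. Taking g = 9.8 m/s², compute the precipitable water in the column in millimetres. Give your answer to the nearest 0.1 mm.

PW ≈ 11.9 mm

Precipitable water is the column-integrated vapour mass per unit area: PW = (1/g) Σ q̄ Δp, with q in kg/kg and Δp in Pa (1 kg/m² of water = 1 mm).
Layer 1020–500 hPa: Δp = 520 hPa = 52000 Pa, q̄ = 0.0019 kg/kg → 0.0019 × 52000 / 9.8 = 10.08 mm
Layer 500–400 hPa: Δp = 100 hPa = 10000 Pa, q̄ = 0.001 kg/kg → 0.001 × 10000 / 9.8 = 1.02 mm
Layer 400–340 hPa: Δp = 60 hPa = 6000 Pa, q̄ = 0.00074 kg/kg → 0.00074 × 6000 / 9.8 = 0.45 mm
Layer 340–250 hPa: Δp = 90 hPa = 9000 Pa, q̄ = 0.00037 kg/kg → 0.00037 × 9000 / 9.8 = 0.34 mm
PW = 10.08 + 1.02 + 0.45 + 0.34 = 11.89 ≈ 11.9 mm.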